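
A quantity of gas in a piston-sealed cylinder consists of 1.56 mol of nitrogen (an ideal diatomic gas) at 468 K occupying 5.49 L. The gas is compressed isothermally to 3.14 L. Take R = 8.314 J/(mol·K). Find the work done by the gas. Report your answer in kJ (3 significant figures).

W ≈ -3.39 kJ

Isothermal: W = nRT ln(V₂/V₁).
W = (1.56)(8.314)(468) × ln(3.14/5.49)
  = 6070 × -0.5587
W_by_gas = -3391 J.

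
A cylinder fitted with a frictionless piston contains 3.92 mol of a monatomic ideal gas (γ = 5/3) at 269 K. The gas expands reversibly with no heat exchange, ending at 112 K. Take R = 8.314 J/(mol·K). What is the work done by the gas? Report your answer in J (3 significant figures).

Adiabatic ⇒ Q = 0, so W_by = −ΔU = nCᵥ(T₁ − T₂).
Cᵥ = 3R/2 = 12.47 J/(mol·K).
W = (3.92)(12.47)(269 − 112) = 7675 J.

W ≈ 7680 J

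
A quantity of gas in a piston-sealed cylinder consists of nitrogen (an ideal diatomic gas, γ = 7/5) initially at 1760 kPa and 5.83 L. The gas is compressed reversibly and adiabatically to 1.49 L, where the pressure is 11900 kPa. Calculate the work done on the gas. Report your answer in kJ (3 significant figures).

Adiabatic: W = (P₁V₁ − P₂V₂)/(γ − 1) with γ = 7/5.
P₁V₁ = 10261 J, P₂V₂ = 17731 J.
W = (10261 − 17731) / 0.4 = -18676 J.
Work on gas = −W_by = 18676 J.

W ≈ 18.7 kJ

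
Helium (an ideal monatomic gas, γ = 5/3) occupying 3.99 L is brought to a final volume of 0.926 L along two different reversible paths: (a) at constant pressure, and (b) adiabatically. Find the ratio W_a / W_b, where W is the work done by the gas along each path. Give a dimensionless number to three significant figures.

W_a / W_b ≈ 0.311

Path (a) isobaric: W = P₁(V₂ − V₁) → W_a/(P₁V₁) = -0.7679.
Path (b) adiabatic: W = P₁V₁(1 − (V₁/V₂)^(γ−1))/(γ−1) → W_b/(P₁V₁) = -2.472.
W_a / W_b = -0.7679 / -2.472 = 0.3107.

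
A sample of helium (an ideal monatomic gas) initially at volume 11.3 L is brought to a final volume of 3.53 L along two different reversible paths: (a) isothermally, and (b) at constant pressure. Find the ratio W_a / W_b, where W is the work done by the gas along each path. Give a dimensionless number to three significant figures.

W_a / W_b ≈ 1.69

Path (a) isothermal: W = P₁V₁ ln(V₂/V₁) → W_a/(P₁V₁) = -1.164.
Path (b) isobaric: W = P₁(V₂ − V₁) → W_b/(P₁V₁) = -0.6876.
W_a / W_b = -1.164 / -0.6876 = 1.692.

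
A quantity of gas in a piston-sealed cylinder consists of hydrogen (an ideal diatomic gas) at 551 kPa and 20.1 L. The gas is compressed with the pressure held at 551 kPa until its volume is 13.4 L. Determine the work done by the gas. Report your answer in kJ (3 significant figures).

Isobaric: W = P ΔV.
W = (551 kPa)(13.4 − 20.1 L) = (551)(-6.7) = -3692 J.

W ≈ -3.69 kJ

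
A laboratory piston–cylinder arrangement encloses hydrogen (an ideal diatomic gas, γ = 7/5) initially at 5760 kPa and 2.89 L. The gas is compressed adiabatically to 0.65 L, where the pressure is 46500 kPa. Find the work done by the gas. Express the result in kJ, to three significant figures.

Adiabatic: W = (P₁V₁ − P₂V₂)/(γ − 1) with γ = 7/5.
P₁V₁ = 16646 J, P₂V₂ = 30225 J.
W = (16646 − 30225) / 0.4 = -33947 J.

W ≈ -33.9 kJ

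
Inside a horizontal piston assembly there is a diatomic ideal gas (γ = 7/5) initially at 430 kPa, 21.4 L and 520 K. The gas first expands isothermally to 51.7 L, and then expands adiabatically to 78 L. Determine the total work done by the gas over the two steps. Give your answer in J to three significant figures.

Step 1 (isothermal): W = P₁V₁ ln(V₂/V₁) = (9202) ln(51.7/21.4) = 8117 J.
After step 1: P = 178 kPa, V = 51.7 L, T = 520 K.
Step 2 (adiabatic): W = (P₁V₁ − P₂V₂)/(γ−1) = (9202 − 7806)/0.4 = 3489 J.
W_total = 8117 + 3489 = 11606 J.

W_total ≈ 11600 J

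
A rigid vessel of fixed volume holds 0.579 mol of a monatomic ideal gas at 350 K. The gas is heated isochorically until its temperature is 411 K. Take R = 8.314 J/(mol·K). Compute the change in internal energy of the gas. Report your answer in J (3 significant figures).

Constant volume ⇒ W = 0, so Q = ΔU = nCᵥΔT with Cᵥ = 3R/2 = 12.47 J/(mol·K).
ΔU = (0.579)(12.47)(411 − 350) = 440.5 J.

ΔU ≈ 440 J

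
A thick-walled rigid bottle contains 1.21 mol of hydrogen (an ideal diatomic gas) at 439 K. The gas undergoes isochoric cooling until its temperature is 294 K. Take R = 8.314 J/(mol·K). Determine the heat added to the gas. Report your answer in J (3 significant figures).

Q ≈ -3650 J

Constant volume ⇒ W = 0, so Q = ΔU = nCᵥΔT with Cᵥ = 5R/2 = 20.79 J/(mol·K).
ΔU = (1.21)(20.79)(294 − 439) = -3647 J.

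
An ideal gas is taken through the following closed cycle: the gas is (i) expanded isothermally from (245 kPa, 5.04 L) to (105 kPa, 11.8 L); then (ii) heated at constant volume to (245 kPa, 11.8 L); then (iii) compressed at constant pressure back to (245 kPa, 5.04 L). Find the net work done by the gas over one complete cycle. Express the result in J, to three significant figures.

W_net ≈ -606 J

Leg (i): W = PᵢVᵢ ln(V_f/Vᵢ) = (1235) ln(11.8/5.04) = 1050 J.
Leg (ii): W = 0.
Leg (iii): W = PΔV = (245)(5.04 − 11.8) = -1656 J.
W_net = 1050 − 1656 = -605.8 J.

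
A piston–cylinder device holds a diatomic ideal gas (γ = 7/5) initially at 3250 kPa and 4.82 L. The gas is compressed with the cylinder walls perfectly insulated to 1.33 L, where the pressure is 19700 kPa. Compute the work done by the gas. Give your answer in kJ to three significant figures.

Adiabatic: W = (P₁V₁ − P₂V₂)/(γ − 1) with γ = 7/5.
P₁V₁ = 15665 J, P₂V₂ = 26201 J.
W = (15665 − 26201) / 0.4 = -26340 J.

W ≈ -26.3 kJ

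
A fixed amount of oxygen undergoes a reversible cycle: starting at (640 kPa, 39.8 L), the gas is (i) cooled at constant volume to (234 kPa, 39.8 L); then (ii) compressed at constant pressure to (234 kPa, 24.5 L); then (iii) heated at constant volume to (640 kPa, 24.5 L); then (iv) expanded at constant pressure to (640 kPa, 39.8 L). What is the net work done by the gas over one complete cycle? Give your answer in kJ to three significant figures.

W_net ≈ 6.21 kJ

Constant-volume legs do no work.
W(ii) = (234)(24.5 − 39.8) = -3580 J; W(iv) = (640)(39.8 − 24.5) = 9792 J.
W_net = -3580 + 9792 = 6212 J (the clockwise enclosed area).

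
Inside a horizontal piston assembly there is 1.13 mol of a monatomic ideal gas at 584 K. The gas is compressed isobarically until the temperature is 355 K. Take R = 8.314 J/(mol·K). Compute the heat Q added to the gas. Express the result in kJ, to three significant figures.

Q ≈ -5.38 kJ

Isobaric: W = nRΔT = (1.13)(8.314)(-229) = -2151 J.
ΔU = nCᵥΔT with Cᵥ = 3R/2: ΔU = (1.13)(12.47)(-229) = -3227 J.
Q = ΔU + W = -3227 − 2151 = -5379 J.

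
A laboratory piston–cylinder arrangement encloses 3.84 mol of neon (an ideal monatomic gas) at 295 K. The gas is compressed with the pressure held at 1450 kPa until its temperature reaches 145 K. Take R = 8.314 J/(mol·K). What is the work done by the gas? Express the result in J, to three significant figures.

Isobaric: W = P ΔV = nR ΔT.
W = (3.84)(8.314)(145 − 295) = -4789 J.

W ≈ -4790 J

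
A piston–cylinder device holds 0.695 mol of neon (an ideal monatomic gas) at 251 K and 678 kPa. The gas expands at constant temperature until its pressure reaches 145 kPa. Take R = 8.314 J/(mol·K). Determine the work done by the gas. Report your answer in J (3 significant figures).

W ≈ 2240 J

Isothermal process: W = nRT ln(V₂/V₁) = nRT ln(P₁/P₂).
W = (0.695)(8.314)(251) × ln(678/145)
  = 1450 × ln(4.676) = 1450 × 1.542
W_by_gas = 2237 J.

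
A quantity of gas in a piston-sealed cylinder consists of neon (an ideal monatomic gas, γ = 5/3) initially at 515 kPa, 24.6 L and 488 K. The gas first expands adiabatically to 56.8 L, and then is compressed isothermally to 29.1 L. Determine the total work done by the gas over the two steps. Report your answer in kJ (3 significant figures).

Step 1 (adiabatic): W = (P₁V₁ − P₂V₂)/(γ−1) = (12669 − 7252)/0.667 = 8125 J.
After step 1: P = 127.7 kPa, V = 56.8 L, T = 279.3 K.
Step 2 (isothermal): W = P₁V₁ ln(V₂/V₁) = (7252) ln(29.1/56.8) = -4850 J.
W_total = 8125 − 4850 = 3275 J.

W_total ≈ 3.28 kJ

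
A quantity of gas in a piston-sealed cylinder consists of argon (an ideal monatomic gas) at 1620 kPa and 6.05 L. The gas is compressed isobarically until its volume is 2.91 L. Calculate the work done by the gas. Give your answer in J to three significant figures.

Isobaric: W = P ΔV.
W = (1620 kPa)(2.91 − 6.05 L) = (1620)(-3.14) = -5087 J.

W ≈ -5090 J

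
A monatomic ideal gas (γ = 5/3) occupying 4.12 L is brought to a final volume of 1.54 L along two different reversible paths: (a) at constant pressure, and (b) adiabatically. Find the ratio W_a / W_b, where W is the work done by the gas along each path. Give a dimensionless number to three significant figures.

W_a / W_b ≈ 0.450

Path (a) isobaric: W = P₁(V₂ − V₁) → W_a/(P₁V₁) = -0.6262.
Path (b) adiabatic: W = P₁V₁(1 − (V₁/V₂)^(γ−1))/(γ−1) → W_b/(P₁V₁) = -1.391.
W_a / W_b = -0.6262 / -1.391 = 0.4503.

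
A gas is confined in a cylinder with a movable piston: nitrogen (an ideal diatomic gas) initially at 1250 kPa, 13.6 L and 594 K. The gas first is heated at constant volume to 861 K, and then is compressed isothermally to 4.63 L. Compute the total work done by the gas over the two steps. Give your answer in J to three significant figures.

Step 1 (isochoric): W = 0 (constant volume).
After step 1: P = 1812 kPa (V unchanged).
Step 2 (isothermal): W = P₁V₁ ln(V₂/V₁) = (24641) ln(4.63/13.6) = -26551 J.
W_total = 0 − 26551 = -26551 J.

W_total ≈ -26600 J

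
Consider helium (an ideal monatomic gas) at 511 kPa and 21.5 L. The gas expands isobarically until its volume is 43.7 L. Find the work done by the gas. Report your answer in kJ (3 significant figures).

W ≈ 11.3 kJ

Isobaric: W = P ΔV.
W = (511 kPa)(43.7 − 21.5 L) = (511)(22.2) = 11344 J.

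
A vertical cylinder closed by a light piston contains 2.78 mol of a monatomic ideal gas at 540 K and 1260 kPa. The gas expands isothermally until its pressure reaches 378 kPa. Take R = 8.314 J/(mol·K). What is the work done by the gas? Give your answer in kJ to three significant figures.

Isothermal process: W = nRT ln(V₂/V₁) = nRT ln(P₁/P₂).
W = (2.78)(8.314)(540) × ln(1260/378)
  = 12481 × ln(3.333) = 12481 × 1.204
W_by_gas = 15027 J.

W ≈ 15.0 kJ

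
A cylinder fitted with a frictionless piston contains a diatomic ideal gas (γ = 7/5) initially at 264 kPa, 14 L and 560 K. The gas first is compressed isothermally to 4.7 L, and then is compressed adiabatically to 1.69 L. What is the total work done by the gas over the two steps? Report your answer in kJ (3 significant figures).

Step 1 (isothermal): W = P₁V₁ ln(V₂/V₁) = (3696) ln(4.7/14) = -4034 J.
After step 1: P = 786.4 kPa, V = 4.7 L, T = 560 K.
Step 2 (adiabatic): W = (P₁V₁ − P₂V₂)/(γ−1) = (3696 − 5564)/0.4 = -4671 J.
W_total = -4034 − 4671 = -8705 J.

W_total ≈ -8.71 kJ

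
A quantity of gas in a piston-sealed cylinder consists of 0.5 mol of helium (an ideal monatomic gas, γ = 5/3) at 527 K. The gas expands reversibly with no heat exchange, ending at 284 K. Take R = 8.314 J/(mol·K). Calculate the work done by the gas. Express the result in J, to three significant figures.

W ≈ 1520 J

Adiabatic ⇒ Q = 0, so W_by = −ΔU = nCᵥ(T₁ − T₂).
Cᵥ = 3R/2 = 12.47 J/(mol·K).
W = (0.5)(12.47)(527 − 284) = 1515 J.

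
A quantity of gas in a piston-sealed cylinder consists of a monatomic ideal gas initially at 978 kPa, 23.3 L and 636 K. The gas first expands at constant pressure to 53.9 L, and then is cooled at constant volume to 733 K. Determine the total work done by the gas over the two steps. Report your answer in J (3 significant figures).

Step 1 (isobaric): W = PΔV = (978 kPa)(53.9 − 23.3 L) = 29927 J.
Step 2 (isochoric): W = 0 (constant volume).
W_total = 29927 + 0 = 29927 J.

W_total ≈ 29900 J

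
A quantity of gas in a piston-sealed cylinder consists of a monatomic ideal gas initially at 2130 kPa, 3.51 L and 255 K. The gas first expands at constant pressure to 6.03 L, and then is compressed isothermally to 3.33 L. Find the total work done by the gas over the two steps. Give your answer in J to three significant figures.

Step 1 (isobaric): W = PΔV = (2130 kPa)(6.03 − 3.51 L) = 5368 J.
After step 1: P = 2130 kPa, V = 6.03 L, T = 438.1 K.
Step 2 (isothermal): W = P₁V₁ ln(V₂/V₁) = (12844) ln(3.33/6.03) = -7626 J.
W_total = 5368 − 7626 = -2259 J.

W_total ≈ -2260 J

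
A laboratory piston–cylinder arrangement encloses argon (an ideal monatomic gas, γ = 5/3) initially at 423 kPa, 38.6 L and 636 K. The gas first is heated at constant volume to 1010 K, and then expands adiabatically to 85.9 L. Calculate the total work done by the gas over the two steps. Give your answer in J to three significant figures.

W_total ≈ 16100 J

Step 1 (isochoric): W = 0 (constant volume).
After step 1: P = 671.7 kPa (V unchanged).
Step 2 (adiabatic): W = (P₁V₁ − P₂V₂)/(γ−1) = (25929 − 15212)/0.667 = 16076 J.
W_total = 0 + 16076 = 16076 J.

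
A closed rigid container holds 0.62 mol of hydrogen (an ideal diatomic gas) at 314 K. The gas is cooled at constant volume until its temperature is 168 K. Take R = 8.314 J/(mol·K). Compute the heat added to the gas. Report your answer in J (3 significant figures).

Constant volume ⇒ W = 0, so Q = ΔU = nCᵥΔT with Cᵥ = 5R/2 = 20.79 J/(mol·K).
ΔU = (0.62)(20.79)(168 − 314) = -1881 J.

Q ≈ -1880 J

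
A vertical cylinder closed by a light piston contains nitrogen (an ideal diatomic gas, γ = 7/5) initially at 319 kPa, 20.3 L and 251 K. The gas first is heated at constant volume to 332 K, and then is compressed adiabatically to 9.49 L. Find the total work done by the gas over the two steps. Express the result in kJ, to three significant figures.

W_total ≈ -7.61 kJ

Step 1 (isochoric): W = 0 (constant volume).
After step 1: P = 421.9 kPa (V unchanged).
Step 2 (adiabatic): W = (P₁V₁ − P₂V₂)/(γ−1) = (8565 − 11610)/0.4 = -7612 J.
W_total = 0 − 7612 = -7612 J.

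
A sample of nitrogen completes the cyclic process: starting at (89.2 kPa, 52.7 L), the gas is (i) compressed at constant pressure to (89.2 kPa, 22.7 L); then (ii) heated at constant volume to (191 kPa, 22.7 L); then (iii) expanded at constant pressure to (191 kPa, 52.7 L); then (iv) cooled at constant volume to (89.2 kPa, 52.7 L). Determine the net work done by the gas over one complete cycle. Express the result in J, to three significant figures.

Constant-volume legs do no work.
W(i) = (89.2)(22.7 − 52.7) = -2676 J; W(iii) = (191)(52.7 − 22.7) = 5730 J.
W_net = -2676 + 5730 = 3054 J (the clockwise enclosed area).

W_net ≈ 3050 J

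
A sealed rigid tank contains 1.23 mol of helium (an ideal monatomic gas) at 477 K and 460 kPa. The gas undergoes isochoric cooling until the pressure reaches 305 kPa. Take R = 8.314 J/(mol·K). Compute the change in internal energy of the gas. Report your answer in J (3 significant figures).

Constant volume ⇒ W = 0, so Q = ΔU = nCᵥΔT with Cᵥ = 3R/2 = 12.47 J/(mol·K).
At constant V, T₂/T₁ = P₂/P₁ ⇒ ΔT = T₁(P₂/P₁ − 1) = 477·(305/460 − 1) = -160.7 K.
ΔU = (1.23)(12.47)(-160.7) = -2465 J.

ΔU ≈ -2470 J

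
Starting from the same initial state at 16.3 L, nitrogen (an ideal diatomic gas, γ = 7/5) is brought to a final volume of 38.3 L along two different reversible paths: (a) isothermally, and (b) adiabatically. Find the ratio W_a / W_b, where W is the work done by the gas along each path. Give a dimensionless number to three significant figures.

W_a / W_b ≈ 1.18

Path (a) isothermal: W = P₁V₁ ln(V₂/V₁) → W_a/(P₁V₁) = 0.8543.
Path (b) adiabatic: W = P₁V₁(1 − (V₁/V₂)^(γ−1))/(γ−1) → W_b/(P₁V₁) = 0.7236.
W_a / W_b = 0.8543 / 0.7236 = 1.181.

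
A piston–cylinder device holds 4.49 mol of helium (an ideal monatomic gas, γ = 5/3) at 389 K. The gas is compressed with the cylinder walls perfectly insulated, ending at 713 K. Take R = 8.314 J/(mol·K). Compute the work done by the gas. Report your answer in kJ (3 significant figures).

Adiabatic ⇒ Q = 0, so W_by = −ΔU = nCᵥ(T₁ − T₂).
Cᵥ = 3R/2 = 12.47 J/(mol·K).
W = (4.49)(12.47)(389 − 713) = -18142 J.

W ≈ -18.1 kJ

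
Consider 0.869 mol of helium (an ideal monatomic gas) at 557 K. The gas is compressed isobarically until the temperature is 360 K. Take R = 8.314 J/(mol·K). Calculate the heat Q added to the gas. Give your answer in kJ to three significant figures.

Q ≈ -3.56 kJ

Isobaric: W = nRΔT = (0.869)(8.314)(-197) = -1423 J.
ΔU = nCᵥΔT with Cᵥ = 3R/2: ΔU = (0.869)(12.47)(-197) = -2135 J.
Q = ΔU + W = -2135 − 1423 = -3558 J.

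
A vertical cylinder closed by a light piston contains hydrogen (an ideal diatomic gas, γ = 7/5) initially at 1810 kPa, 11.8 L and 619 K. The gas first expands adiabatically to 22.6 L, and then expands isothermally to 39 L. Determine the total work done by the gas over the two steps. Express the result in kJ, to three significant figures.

Step 1 (adiabatic): W = (P₁V₁ − P₂V₂)/(γ−1) = (21358 − 16469)/0.4 = 12222 J.
After step 1: P = 728.7 kPa, V = 22.6 L, T = 477.3 K.
Step 2 (isothermal): W = P₁V₁ ln(V₂/V₁) = (16469) ln(39/22.6) = 8986 J.
W_total = 12222 + 8986 = 21208 J.

W_total ≈ 21.2 kJ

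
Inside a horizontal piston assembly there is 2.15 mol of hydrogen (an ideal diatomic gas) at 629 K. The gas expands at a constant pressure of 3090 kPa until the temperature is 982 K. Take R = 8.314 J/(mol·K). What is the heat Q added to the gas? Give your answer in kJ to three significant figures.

Isobaric: W = nRΔT = (2.15)(8.314)(353) = 6310 J.
ΔU = nCᵥΔT with Cᵥ = 5R/2: ΔU = (2.15)(20.79)(353) = 15775 J.
Q = ΔU + W = 15775 + 6310 = 22085 J.

Q ≈ 22.1 kJ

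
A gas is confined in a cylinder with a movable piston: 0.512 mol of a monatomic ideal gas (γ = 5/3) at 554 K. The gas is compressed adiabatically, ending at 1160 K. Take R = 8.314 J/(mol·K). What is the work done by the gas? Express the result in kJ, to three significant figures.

Adiabatic ⇒ Q = 0, so W_by = −ΔU = nCᵥ(T₁ − T₂).
Cᵥ = 3R/2 = 12.47 J/(mol·K).
W = (0.512)(12.47)(554 − 1160) = -3869 J.

W ≈ -3.87 kJ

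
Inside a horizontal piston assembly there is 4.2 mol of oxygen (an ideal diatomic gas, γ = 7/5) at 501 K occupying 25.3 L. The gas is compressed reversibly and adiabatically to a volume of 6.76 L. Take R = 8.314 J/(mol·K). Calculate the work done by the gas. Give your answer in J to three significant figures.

Adiabatic: TV^(γ−1) = const with γ = 7/5.
T₂ = T₁ (V₁/V₂)^(γ−1) = 501 × (25.3/6.76)^0.4 = 501 × 1.695 = 849.4 K.
W_by = nCᵥ(T₁ − T₂) = (4.2)(20.79)(501 − 849.4) = -30413 J.

W ≈ -30400 J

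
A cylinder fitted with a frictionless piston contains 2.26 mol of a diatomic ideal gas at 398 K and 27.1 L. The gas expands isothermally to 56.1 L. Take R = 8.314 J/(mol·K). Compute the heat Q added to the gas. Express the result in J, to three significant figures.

Isothermal ⇒ ΔU = 0, so Q = W = nRT ln(V₂/V₁).
Q = (2.26)(8.314)(398) ln(56.1/27.1) = 7478 × 0.7276 = 5441 J.

Q ≈ 5440 J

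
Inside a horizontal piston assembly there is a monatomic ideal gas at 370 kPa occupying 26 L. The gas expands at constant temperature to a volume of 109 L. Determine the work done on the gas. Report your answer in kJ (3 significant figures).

Isothermal: W = nRT ln(V₂/V₁) = P₁V₁ ln(V₂/V₁).
P₁V₁ = (370 kPa)(26 L) = 9620 J.
W = 9620 × ln(109/26) = 9620 × 1.433
W_by_gas = 13788 J; work on gas = −W_by = -13788 J.

W ≈ -13.8 kJ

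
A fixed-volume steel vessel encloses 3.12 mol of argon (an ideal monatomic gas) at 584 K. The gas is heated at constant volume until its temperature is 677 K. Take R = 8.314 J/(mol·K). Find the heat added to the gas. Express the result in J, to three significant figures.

Constant volume ⇒ W = 0, so Q = ΔU = nCᵥΔT with Cᵥ = 3R/2 = 12.47 J/(mol·K).
ΔU = (3.12)(12.47)(677 − 584) = 3619 J.

Q ≈ 3620 J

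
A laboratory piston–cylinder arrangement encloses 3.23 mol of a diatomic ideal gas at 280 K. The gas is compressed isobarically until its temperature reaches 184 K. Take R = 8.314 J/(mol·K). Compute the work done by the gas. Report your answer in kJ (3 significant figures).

Isobaric: W = P ΔV = nR ΔT.
W = (3.23)(8.314)(184 − 280) = -2578 J.

W ≈ -2.58 kJ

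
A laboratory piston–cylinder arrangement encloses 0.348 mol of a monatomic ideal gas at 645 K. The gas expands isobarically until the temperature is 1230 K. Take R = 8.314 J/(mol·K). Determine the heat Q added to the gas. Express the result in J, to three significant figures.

Isobaric: W = nRΔT = (0.348)(8.314)(585) = 1693 J.
ΔU = nCᵥΔT with Cᵥ = 3R/2: ΔU = (0.348)(12.47)(585) = 2539 J.
Q = ΔU + W = 2539 + 1693 = 4231 J.

Q ≈ 4230 J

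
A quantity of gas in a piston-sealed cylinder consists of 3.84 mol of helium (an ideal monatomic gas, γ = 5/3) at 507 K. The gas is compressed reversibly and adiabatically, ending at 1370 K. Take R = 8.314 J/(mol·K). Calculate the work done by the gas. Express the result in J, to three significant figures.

Adiabatic ⇒ Q = 0, so W_by = −ΔU = nCᵥ(T₁ − T₂).
Cᵥ = 3R/2 = 12.47 J/(mol·K).
W = (3.84)(12.47)(507 − 1370) = -41328 J.

W ≈ -41300 J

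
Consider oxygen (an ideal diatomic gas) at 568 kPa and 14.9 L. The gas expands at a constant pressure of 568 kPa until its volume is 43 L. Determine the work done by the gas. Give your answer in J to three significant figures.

W ≈ 16000 J

Isobaric: W = P ΔV.
W = (568 kPa)(43 − 14.9 L) = (568)(28.1) = 15961 J.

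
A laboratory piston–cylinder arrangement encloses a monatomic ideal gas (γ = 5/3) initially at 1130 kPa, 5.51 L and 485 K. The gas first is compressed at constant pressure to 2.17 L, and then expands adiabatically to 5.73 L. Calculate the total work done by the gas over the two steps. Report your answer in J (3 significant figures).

Step 1 (isobaric): W = PΔV = (1130 kPa)(2.17 − 5.51 L) = -3774 J.
After step 1: P = 1130 kPa, V = 2.17 L, T = 191 K.
Step 2 (adiabatic): W = (P₁V₁ − P₂V₂)/(γ−1) = (2452 − 1284)/0.667 = 1753 J.
W_total = -3774 + 1753 = -2021 J.

W_total ≈ -2020 J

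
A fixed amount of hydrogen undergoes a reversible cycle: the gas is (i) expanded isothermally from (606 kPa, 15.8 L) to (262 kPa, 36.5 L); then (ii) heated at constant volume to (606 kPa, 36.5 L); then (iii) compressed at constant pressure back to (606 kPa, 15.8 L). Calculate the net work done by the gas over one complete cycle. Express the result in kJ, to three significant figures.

Leg (i): W = PᵢVᵢ ln(V_f/Vᵢ) = (9575) ln(36.5/15.8) = 8017 J.
Leg (ii): W = 0.
Leg (iii): W = PΔV = (606)(15.8 − 36.5) = -12544 J.
W_net = 8017 − 12544 = -4527 J.

W_net ≈ -4.53 kJ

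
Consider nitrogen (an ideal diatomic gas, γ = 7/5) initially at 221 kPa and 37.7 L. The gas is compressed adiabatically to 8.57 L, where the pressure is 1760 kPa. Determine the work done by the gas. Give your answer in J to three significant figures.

W ≈ -16900 J

Adiabatic: W = (P₁V₁ − P₂V₂)/(γ − 1) with γ = 7/5.
P₁V₁ = 8332 J, P₂V₂ = 15083 J.
W = (8332 − 15083) / 0.4 = -16879 J.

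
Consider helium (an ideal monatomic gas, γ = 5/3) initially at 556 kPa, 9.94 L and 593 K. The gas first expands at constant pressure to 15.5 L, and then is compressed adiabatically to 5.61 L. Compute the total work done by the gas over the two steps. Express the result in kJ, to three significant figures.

W_total ≈ -9.43 kJ

Step 1 (isobaric): W = PΔV = (556 kPa)(15.5 − 9.94 L) = 3091 J.
After step 1: P = 556 kPa, V = 15.5 L, T = 924.7 K.
Step 2 (adiabatic): W = (P₁V₁ − P₂V₂)/(γ−1) = (8618 − 16969)/0.667 = -12526 J.
W_total = 3091 − 12526 = -9435 J.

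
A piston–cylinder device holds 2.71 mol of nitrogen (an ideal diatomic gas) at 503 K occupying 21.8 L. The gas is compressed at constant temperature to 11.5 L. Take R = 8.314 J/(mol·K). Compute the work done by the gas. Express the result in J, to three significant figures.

W ≈ -7250 J

Isothermal: W = nRT ln(V₂/V₁).
W = (2.71)(8.314)(503) × ln(11.5/21.8)
  = 11333 × -0.6396
W_by_gas = -7248 J.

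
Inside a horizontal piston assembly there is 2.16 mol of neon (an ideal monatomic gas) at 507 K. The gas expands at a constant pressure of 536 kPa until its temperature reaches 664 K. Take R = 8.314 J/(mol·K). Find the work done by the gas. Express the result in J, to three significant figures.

Isobaric: W = P ΔV = nR ΔT.
W = (2.16)(8.314)(664 − 507) = 2819 J.

W ≈ 2820 J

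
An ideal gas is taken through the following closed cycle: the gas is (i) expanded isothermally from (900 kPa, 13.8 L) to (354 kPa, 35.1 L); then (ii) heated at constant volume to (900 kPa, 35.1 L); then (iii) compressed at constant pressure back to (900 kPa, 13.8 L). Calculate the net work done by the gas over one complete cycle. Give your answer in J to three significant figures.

Leg (i): W = PᵢVᵢ ln(V_f/Vᵢ) = (12420) ln(35.1/13.8) = 11594 J.
Leg (ii): W = 0.
Leg (iii): W = PΔV = (900)(13.8 − 35.1) = -19170 J.
W_net = 11594 − 19170 = -7576 J.

W_net ≈ -7580 J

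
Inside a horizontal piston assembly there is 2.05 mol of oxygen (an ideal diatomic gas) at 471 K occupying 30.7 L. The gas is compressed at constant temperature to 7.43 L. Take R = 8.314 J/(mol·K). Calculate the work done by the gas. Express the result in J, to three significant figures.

Isothermal: W = nRT ln(V₂/V₁).
W = (2.05)(8.314)(471) × ln(7.43/30.7)
  = 8028 × -1.419
W_by_gas = -11389 J.

W ≈ -11400 J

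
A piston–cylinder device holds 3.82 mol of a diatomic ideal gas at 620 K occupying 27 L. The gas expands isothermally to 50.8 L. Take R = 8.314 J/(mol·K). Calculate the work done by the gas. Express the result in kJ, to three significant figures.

Isothermal: W = nRT ln(V₂/V₁).
W = (3.82)(8.314)(620) × ln(50.8/27)
  = 19691 × 0.6321
W_by_gas = 12446 J.

W ≈ 12.4 kJ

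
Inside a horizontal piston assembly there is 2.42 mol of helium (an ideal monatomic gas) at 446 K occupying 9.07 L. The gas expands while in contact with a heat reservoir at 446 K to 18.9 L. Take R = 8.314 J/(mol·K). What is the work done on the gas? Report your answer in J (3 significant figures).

Isothermal: W = nRT ln(V₂/V₁).
W = (2.42)(8.314)(446) × ln(18.9/9.07)
  = 8973 × 0.7342
W_by_gas = 6588 J; work on gas = −W_by = -6588 J.

W ≈ -6590 J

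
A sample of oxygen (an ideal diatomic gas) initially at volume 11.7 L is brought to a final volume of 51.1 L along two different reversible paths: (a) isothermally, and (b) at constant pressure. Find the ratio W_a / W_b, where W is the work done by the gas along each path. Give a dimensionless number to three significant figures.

W_a / W_b ≈ 0.438

Path (a) isothermal: W = P₁V₁ ln(V₂/V₁) → W_a/(P₁V₁) = 1.474.
Path (b) isobaric: W = P₁(V₂ − V₁) → W_b/(P₁V₁) = 3.368.
W_a / W_b = 1.474 / 3.368 = 0.4378.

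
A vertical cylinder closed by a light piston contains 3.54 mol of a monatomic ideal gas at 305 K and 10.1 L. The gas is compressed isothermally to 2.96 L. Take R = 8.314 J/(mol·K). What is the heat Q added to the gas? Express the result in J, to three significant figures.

Q ≈ -11000 J

Isothermal ⇒ ΔU = 0, so Q = W = nRT ln(V₂/V₁).
Q = (3.54)(8.314)(305) ln(2.96/10.1) = 8977 × -1.227 = -11017 J.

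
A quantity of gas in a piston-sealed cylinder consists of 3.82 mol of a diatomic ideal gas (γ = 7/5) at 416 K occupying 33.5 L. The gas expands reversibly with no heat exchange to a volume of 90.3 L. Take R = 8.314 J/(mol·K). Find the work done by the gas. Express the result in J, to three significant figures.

W ≈ 10800 J

Adiabatic: TV^(γ−1) = const with γ = 7/5.
T₂ = T₁ (V₁/V₂)^(γ−1) = 416 × (33.5/90.3)^0.4 = 416 × 0.6726 = 279.8 K.
W_by = nCᵥ(T₁ − T₂) = (3.82)(20.79)(416 − 279.8) = 10815 J.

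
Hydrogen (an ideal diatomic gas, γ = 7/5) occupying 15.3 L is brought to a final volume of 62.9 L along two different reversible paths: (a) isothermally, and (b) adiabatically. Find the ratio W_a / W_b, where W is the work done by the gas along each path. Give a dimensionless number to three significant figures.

Path (a) isothermal: W = P₁V₁ ln(V₂/V₁) → W_a/(P₁V₁) = 1.414.
Path (b) adiabatic: W = P₁V₁(1 − (V₁/V₂)^(γ−1))/(γ−1) → W_b/(P₁V₁) = 1.08.
W_a / W_b = 1.414 / 1.08 = 1.309.

W_a / W_b ≈ 1.31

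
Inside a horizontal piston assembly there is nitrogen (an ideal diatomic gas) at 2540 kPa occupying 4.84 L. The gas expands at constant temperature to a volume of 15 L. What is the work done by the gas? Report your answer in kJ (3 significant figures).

Isothermal: W = nRT ln(V₂/V₁) = P₁V₁ ln(V₂/V₁).
P₁V₁ = (2540 kPa)(4.84 L) = 12294 J.
W = 12294 × ln(15/4.84) = 12294 × 1.131
W_by_gas = 13906 J.

W ≈ 13.9 kJ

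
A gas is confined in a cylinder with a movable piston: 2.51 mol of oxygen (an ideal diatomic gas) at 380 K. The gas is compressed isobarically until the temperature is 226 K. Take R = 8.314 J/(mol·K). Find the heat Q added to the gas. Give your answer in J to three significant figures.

Q ≈ -11200 J

Isobaric: W = nRΔT = (2.51)(8.314)(-154) = -3214 J.
ΔU = nCᵥΔT with Cᵥ = 5R/2: ΔU = (2.51)(20.79)(-154) = -8034 J.
Q = ΔU + W = -8034 − 3214 = -11248 J.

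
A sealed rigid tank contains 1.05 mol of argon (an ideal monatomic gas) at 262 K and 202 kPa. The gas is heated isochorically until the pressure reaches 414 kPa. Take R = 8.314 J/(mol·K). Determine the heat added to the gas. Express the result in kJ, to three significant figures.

Constant volume ⇒ W = 0, so Q = ΔU = nCᵥΔT with Cᵥ = 3R/2 = 12.47 J/(mol·K).
At constant V, T₂/T₁ = P₂/P₁ ⇒ ΔT = T₁(P₂/P₁ − 1) = 262·(414/202 − 1) = 275 K.
ΔU = (1.05)(12.47)(275) = 3601 J.

Q ≈ 3.60 kJ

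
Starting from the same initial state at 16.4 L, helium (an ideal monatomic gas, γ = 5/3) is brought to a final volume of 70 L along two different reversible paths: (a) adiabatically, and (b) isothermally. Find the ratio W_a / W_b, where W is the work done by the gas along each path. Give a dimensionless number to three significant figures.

Path (a) adiabatic: W = P₁V₁(1 − (V₁/V₂)^(γ−1))/(γ−1) → W_a/(P₁V₁) = 0.9299.
Path (b) isothermal: W = P₁V₁ ln(V₂/V₁) → W_b/(P₁V₁) = 1.451.
W_a / W_b = 0.9299 / 1.451 = 0.6408.

W_a / W_b ≈ 0.641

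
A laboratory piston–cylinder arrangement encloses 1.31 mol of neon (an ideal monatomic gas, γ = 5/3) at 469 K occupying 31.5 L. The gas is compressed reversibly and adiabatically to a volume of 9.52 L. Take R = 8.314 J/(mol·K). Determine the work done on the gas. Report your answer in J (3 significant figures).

W ≈ 9350 J

Adiabatic: TV^(γ−1) = const with γ = 5/3.
T₂ = T₁ (V₁/V₂)^(γ−1) = 469 × (31.5/9.52)^0.667 = 469 × 2.22 = 1041 K.
W_by = nCᵥ(T₁ − T₂) = (1.31)(12.47)(469 − 1041) = -9351 J.
Work on gas = −W_by = 9351 J.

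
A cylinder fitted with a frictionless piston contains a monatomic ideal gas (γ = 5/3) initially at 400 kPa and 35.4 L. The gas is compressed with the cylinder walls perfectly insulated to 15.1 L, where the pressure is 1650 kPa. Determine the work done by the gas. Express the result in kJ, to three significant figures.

Adiabatic: W = (P₁V₁ − P₂V₂)/(γ − 1) with γ = 5/3.
P₁V₁ = 14160 J, P₂V₂ = 24915 J.
W = (14160 − 24915) / 0.6667 = -16132 J.

W ≈ -16.1 kJ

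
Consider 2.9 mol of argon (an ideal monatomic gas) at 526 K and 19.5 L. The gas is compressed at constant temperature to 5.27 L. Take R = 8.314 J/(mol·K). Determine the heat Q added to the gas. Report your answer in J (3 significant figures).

Q ≈ -16600 J

Isothermal ⇒ ΔU = 0, so Q = W = nRT ln(V₂/V₁).
Q = (2.9)(8.314)(526) ln(5.27/19.5) = 12682 × -1.308 = -16593 J.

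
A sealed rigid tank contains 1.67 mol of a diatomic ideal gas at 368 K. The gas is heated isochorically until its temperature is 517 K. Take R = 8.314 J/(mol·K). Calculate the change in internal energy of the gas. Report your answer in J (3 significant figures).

ΔU ≈ 5170 J

Constant volume ⇒ W = 0, so Q = ΔU = nCᵥΔT with Cᵥ = 5R/2 = 20.79 J/(mol·K).
ΔU = (1.67)(20.79)(517 − 368) = 5172 J.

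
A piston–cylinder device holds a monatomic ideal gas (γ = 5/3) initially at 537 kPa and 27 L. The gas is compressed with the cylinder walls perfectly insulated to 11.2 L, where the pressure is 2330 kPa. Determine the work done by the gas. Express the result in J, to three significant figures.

Adiabatic: W = (P₁V₁ − P₂V₂)/(γ − 1) with γ = 5/3.
P₁V₁ = 14499 J, P₂V₂ = 26096 J.
W = (14499 − 26096) / 0.6667 = -17395 J.

W ≈ -17400 J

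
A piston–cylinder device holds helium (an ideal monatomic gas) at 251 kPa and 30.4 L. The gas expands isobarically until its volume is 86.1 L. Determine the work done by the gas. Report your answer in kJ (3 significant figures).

W ≈ 14.0 kJ

Isobaric: W = P ΔV.
W = (251 kPa)(86.1 − 30.4 L) = (251)(55.7) = 13981 J.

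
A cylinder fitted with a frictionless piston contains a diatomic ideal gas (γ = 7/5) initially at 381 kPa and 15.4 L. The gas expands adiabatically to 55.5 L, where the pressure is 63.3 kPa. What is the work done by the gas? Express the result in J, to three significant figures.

Adiabatic: W = (P₁V₁ − P₂V₂)/(γ − 1) with γ = 7/5.
P₁V₁ = 5867 J, P₂V₂ = 3513 J.
W = (5867 − 3513) / 0.4 = 5886 J.

W ≈ 5890 J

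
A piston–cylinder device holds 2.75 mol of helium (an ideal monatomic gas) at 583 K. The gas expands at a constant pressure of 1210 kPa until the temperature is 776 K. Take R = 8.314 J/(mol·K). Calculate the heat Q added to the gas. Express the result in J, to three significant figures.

Isobaric: W = nRΔT = (2.75)(8.314)(193) = 4413 J.
ΔU = nCᵥΔT with Cᵥ = 3R/2: ΔU = (2.75)(12.47)(193) = 6619 J.
Q = ΔU + W = 6619 + 4413 = 11032 J.

Q ≈ 11000 J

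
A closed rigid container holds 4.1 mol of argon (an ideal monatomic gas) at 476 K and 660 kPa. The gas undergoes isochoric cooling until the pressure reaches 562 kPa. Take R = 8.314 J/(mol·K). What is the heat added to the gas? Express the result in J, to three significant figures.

Constant volume ⇒ W = 0, so Q = ΔU = nCᵥΔT with Cᵥ = 3R/2 = 12.47 J/(mol·K).
At constant V, T₂/T₁ = P₂/P₁ ⇒ ΔT = T₁(P₂/P₁ − 1) = 476·(562/660 − 1) = -70.68 K.
ΔU = (4.1)(12.47)(-70.68) = -3614 J.

Q ≈ -3610 J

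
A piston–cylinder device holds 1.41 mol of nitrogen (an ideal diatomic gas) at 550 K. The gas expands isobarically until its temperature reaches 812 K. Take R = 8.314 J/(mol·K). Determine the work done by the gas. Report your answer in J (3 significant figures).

W ≈ 3070 J

Isobaric: W = P ΔV = nR ΔT.
W = (1.41)(8.314)(812 − 550) = 3071 J.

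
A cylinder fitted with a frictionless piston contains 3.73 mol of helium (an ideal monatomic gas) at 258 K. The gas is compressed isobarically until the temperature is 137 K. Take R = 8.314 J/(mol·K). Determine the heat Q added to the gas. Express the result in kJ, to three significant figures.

Isobaric: W = nRΔT = (3.73)(8.314)(-121) = -3752 J.
ΔU = nCᵥΔT with Cᵥ = 3R/2: ΔU = (3.73)(12.47)(-121) = -5629 J.
Q = ΔU + W = -5629 − 3752 = -9381 J.

Q ≈ -9.38 kJ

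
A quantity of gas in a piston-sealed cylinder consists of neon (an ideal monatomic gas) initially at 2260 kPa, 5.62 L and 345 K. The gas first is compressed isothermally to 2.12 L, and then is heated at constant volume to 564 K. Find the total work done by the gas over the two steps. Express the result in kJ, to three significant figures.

Step 1 (isothermal): W = P₁V₁ ln(V₂/V₁) = (12701) ln(2.12/5.62) = -12383 J.
Step 2 (isochoric): W = 0 (constant volume).
W_total = -12383 + 0 = -12383 J.

W_total ≈ -12.4 kJ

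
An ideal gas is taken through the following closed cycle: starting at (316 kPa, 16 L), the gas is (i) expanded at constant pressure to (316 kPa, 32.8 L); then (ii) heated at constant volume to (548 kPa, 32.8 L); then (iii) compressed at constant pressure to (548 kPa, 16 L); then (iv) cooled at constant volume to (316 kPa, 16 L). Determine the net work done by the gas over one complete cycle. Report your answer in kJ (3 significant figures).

W_net ≈ -3.90 kJ

Constant-volume legs do no work.
W(i) = (316)(32.8 − 16) = 5309 J; W(iii) = (548)(16 − 32.8) = -9206 J.
W_net = 5309 − 9206 = -3898 J (the counter-clockwise enclosed area).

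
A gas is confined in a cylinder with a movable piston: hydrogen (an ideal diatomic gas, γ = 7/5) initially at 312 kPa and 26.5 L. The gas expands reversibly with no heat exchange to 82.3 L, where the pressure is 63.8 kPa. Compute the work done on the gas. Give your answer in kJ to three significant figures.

Adiabatic: W = (P₁V₁ − P₂V₂)/(γ − 1) with γ = 7/5.
P₁V₁ = 8268 J, P₂V₂ = 5251 J.
W = (8268 − 5251) / 0.4 = 7543 J.
Work on gas = −W_by = -7543 J.

W ≈ -7.54 kJ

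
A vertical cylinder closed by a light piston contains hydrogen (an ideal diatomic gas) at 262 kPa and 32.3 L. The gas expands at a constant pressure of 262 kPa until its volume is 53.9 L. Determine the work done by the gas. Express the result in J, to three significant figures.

W ≈ 5660 J

Isobaric: W = P ΔV.
W = (262 kPa)(53.9 − 32.3 L) = (262)(21.6) = 5659 J.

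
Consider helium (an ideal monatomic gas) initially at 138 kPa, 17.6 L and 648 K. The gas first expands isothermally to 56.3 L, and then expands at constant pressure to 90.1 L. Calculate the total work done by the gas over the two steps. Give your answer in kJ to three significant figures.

Step 1 (isothermal): W = P₁V₁ ln(V₂/V₁) = (2429) ln(56.3/17.6) = 2824 J.
After step 1: P = 43.14 kPa, V = 56.3 L, T = 648 K.
Step 2 (isobaric): W = PΔV = (43.14 kPa)(90.1 − 56.3 L) = 1458 J.
W_total = 2824 + 1458 = 4282 J.

W_total ≈ 4.28 kJ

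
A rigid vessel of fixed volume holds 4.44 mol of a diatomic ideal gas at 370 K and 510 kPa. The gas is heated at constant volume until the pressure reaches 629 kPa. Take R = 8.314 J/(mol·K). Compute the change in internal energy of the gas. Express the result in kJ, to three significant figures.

Constant volume ⇒ W = 0, so Q = ΔU = nCᵥΔT with Cᵥ = 5R/2 = 20.79 J/(mol·K).
At constant V, T₂/T₁ = P₂/P₁ ⇒ ΔT = T₁(P₂/P₁ − 1) = 370·(629/510 − 1) = 86.33 K.
ΔU = (4.44)(20.79)(86.33) = 7967 J.

ΔU ≈ 7.97 kJ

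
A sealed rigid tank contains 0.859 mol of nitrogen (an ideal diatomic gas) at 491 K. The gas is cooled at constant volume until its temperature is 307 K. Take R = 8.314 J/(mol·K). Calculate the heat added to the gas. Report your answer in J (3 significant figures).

Constant volume ⇒ W = 0, so Q = ΔU = nCᵥΔT with Cᵥ = 5R/2 = 20.79 J/(mol·K).
ΔU = (0.859)(20.79)(307 − 491) = -3285 J.

Q ≈ -3290 J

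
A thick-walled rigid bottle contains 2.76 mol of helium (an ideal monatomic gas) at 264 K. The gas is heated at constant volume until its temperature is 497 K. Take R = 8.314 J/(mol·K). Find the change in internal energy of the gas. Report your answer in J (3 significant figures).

ΔU ≈ 8020 J

Constant volume ⇒ W = 0, so Q = ΔU = nCᵥΔT with Cᵥ = 3R/2 = 12.47 J/(mol·K).
ΔU = (2.76)(12.47)(497 − 264) = 8020 J.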